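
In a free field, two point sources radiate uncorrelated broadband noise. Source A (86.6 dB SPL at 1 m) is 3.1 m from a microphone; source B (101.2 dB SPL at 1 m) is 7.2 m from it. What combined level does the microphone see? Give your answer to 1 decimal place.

At the listener: L_A = 86.6 − 20·log₁₀(3.1) = 76.77 dB; L_B = 101.2 − 20·log₁₀(7.2) = 84.05 dB.
Combined: 10·log₁₀(10^(76.77/10)+10^(84.05/10)) = 84.8 dB SPL.

84.8 dB SPL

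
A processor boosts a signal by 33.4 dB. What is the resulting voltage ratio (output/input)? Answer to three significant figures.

46.8

Voltage ratio = 10^(dB/20).
10^(33.4/20) = 10^(1.670) = 46.8.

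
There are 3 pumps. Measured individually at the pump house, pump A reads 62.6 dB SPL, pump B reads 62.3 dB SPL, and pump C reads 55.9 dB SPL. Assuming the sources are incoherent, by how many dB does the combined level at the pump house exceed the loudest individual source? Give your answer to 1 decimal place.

3.3 dB

Add the sources as powers (linear), then convert back to dB:
L_total = 10·log₁₀(10^(62.6/10) + 10^(62.3/10) + 10^(55.9/10)) = 65.92 dB SPL.
Excess over the loudest (62.6 dB): 65.92 − 62.6 = 3.3 dB.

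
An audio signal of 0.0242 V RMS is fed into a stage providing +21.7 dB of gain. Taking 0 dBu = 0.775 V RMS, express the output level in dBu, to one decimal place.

Input level: 20·log₁₀(0.0242/0.775) = -30.11 dBu.
Output: -30.11 + 21.7 = -8.4 dBu.

-8.4 dBu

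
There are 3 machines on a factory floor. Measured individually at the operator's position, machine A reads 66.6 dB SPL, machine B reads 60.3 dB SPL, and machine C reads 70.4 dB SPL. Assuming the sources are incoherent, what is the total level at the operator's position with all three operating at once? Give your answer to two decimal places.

72.20 dB SPL

Incoherent sources sum as intensities:
L_total = 10·log₁₀(10^(66.6/10) + 10^(60.3/10) + 10^(70.4/10)) = 10·log₁₀(16610000) = 72.20 dB SPL.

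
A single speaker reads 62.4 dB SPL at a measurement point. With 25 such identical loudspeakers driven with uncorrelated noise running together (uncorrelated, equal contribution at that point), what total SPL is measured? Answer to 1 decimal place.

76.4 dB SPL

25 equal incoherent sources raise the level by 10·log₁₀(25) = 13.98 dB.
L_total = 62.4 + 13.98 = 76.4 dB SPL.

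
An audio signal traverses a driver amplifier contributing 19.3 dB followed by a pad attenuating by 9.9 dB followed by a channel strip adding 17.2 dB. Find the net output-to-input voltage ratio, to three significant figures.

Net gain = 19.3 + (−9.9) + 17.2 = 26.6 dB.
Voltage ratio = 10^(26.6/20) = 21.4.

21.4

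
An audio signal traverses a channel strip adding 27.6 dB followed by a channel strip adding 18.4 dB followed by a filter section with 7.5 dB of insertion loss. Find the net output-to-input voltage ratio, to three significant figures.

84.1

Net gain = 27.6 + 18.4 + (−7.5) = 38.5 dB.
Voltage ratio = 10^(38.5/20) = 84.1.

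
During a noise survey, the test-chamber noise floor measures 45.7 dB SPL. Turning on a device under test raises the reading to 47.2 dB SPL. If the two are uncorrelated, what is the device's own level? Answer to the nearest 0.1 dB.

41.9 dB SPL

Subtract intensities: L_src = 10·log₁₀(10^(L_total/10) − 10^(L_bg/10)).
L_src = 10·log₁₀(10^(47.2/10) − 10^(45.7/10)) = 10·log₁₀(15330) = 41.9 dB SPL.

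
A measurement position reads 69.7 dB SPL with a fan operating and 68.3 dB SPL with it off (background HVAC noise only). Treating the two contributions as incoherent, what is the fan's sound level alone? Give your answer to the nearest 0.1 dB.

Subtract intensities: L_src = 10·log₁₀(10^(L_total/10) − 10^(L_bg/10)).
L_src = 10·log₁₀(10^(69.7/10) − 10^(68.3/10)) = 10·log₁₀(2572000) = 64.1 dB SPL.

64.1 dB SPL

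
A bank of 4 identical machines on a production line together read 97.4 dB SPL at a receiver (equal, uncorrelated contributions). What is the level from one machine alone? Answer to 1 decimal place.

91.4 dB SPL

4 equal incoherent sources add 10·log₁₀(4) = 6.02 dB over one source.
L_one = 97.4 − 6.02 = 91.4 dB SPL.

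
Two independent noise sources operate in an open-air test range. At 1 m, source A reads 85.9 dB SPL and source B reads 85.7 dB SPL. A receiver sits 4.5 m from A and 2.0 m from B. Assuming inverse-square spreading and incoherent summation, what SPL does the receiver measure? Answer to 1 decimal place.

At the listener: L_A = 85.9 − 20·log₁₀(4.5) = 72.84 dB; L_B = 85.7 − 20·log₁₀(2.0) = 79.68 dB.
Combined: 10·log₁₀(10^(72.84/10)+10^(79.68/10)) = 80.5 dB SPL.

80.5 dB SPL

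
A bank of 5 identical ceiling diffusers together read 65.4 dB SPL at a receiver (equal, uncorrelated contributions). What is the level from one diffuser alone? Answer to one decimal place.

5 equal incoherent sources add 10·log₁₀(5) = 6.99 dB over one source.
L_one = 65.4 − 6.99 = 58.4 dB SPL.

58.4 dB SPL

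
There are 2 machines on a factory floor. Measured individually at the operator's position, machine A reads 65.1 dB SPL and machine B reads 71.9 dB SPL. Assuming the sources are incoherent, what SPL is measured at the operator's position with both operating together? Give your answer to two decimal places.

Uncorrelated sources add in intensity (power), not in dB.
L_total = 10·log₁₀(10^(65.1/10) + 10^(71.9/10)) = 10·log₁₀(18720000) = 72.72 dB SPL.

72.72 dB SPL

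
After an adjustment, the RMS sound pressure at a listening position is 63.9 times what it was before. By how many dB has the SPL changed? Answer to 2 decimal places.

Sound pressure is an amplitude quantity: ΔL = 20·log₁₀(p₂/p₁).
20·log₁₀(63.9) = 36.11 dB.

36.11 dB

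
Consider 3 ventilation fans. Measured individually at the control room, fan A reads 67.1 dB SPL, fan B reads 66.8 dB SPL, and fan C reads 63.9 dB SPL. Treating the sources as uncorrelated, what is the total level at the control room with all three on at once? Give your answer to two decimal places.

Uncorrelated sources add in intensity (power), not in dB.
L_total = 10·log₁₀(10^(67.1/10) + 10^(66.8/10) + 10^(63.9/10)) = 10·log₁₀(12370000) = 70.92 dB SPL.

70.92 dB SPL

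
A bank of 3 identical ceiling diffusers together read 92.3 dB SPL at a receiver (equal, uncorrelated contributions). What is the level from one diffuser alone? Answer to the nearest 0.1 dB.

3 equal incoherent sources add 10·log₁₀(3) = 4.77 dB over one source.
L_one = 92.3 − 4.77 = 87.5 dB SPL.

87.5 dB SPL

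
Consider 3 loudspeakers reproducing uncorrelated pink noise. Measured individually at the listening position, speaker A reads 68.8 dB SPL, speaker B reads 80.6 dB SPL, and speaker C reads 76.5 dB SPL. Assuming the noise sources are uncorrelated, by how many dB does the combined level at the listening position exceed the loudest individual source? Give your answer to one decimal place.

Uncorrelated sources add in intensity (power), not in dB.
L_total = 10·log₁₀(10^(68.8/10) + 10^(80.6/10) + 10^(76.5/10)) = 82.23 dB SPL.
Excess over the loudest (80.6 dB): 82.23 − 80.6 = 1.6 dB.

1.6 dB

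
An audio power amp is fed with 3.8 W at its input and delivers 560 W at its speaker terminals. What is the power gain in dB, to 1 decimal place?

Power is a power quantity, so gain = 10·log₁₀(P_out/P_in).
10·log₁₀(560/3.8) = 10·log₁₀(147.4) = 21.7 dB.

21.7 dB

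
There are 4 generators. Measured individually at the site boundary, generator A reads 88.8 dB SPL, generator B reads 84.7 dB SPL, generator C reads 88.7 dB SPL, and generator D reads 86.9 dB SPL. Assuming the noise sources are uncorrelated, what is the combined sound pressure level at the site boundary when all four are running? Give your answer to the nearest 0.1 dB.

93.6 dB SPL

Incoherent sources sum as intensities:
L_total = 10·log₁₀(10^(88.8/10) + 10^(84.7/10) + 10^(88.7/10) + 10^(86.9/10)) = 10·log₁₀(2285000000) = 93.6 dB SPL.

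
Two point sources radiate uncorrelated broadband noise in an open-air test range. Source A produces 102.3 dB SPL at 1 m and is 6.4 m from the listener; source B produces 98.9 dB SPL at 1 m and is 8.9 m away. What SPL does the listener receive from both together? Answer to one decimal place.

87.1 dB SPL

At the listener: L_A = 102.3 − 20·log₁₀(6.4) = 86.18 dB; L_B = 98.9 − 20·log₁₀(8.9) = 79.91 dB.
Combined: 10·log₁₀(10^(86.18/10)+10^(79.91/10)) = 87.1 dB SPL.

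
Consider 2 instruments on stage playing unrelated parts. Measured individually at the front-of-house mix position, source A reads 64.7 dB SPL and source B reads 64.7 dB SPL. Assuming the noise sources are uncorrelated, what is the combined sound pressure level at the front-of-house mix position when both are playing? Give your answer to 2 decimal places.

Uncorrelated sources add in intensity (power), not in dB.
L_total = 10·log₁₀(10^(64.7/10) + 10^(64.7/10)) = 10·log₁₀(5902000) = 67.71 dB SPL.

67.71 dB SPL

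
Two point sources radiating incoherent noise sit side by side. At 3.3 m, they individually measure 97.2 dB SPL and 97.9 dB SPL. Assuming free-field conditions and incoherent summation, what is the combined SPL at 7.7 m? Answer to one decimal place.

Combined at 3.3 m: 10·log₁₀(10^(97.2/10)+10^(97.9/10)) = 100.57 dB SPL.
Then apply −20·log₁₀(7.7/3.3) = -7.36 dB → 93.2 dB SPL.

93.2 dB SPL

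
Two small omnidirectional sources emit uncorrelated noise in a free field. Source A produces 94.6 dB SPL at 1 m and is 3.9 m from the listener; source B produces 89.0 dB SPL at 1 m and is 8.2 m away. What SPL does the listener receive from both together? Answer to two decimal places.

83.04 dB SPL

At the listener: L_A = 94.6 − 20·log₁₀(3.9) = 82.779 dB; L_B = 89.0 − 20·log₁₀(8.2) = 70.724 dB.
Combined: 10·log₁₀(10^(82.779/10)+10^(70.724/10)) = 83.04 dB SPL.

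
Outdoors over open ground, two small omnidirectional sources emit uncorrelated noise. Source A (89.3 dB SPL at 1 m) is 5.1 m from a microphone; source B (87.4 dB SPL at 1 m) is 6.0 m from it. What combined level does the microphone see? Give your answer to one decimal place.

At the listener: L_A = 89.3 − 20·log₁₀(5.1) = 75.15 dB; L_B = 87.4 − 20·log₁₀(6.0) = 71.84 dB.
Combined: 10·log₁₀(10^(75.15/10)+10^(71.84/10)) = 76.8 dB SPL.

76.8 dB SPL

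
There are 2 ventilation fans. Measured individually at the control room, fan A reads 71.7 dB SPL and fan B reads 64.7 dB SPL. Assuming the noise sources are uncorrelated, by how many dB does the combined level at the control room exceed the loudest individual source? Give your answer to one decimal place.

0.8 dB

Incoherent sources sum as intensities:
L_total = 10·log₁₀(10^(71.7/10) + 10^(64.7/10)) = 72.49 dB SPL.
Excess over the loudest (71.7 dB): 72.49 − 71.7 = 0.8 dB.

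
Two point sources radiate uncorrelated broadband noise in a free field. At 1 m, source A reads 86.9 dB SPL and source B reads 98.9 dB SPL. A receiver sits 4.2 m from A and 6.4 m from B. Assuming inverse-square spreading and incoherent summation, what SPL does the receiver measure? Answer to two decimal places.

At the listener: L_A = 86.9 − 20·log₁₀(4.2) = 74.435 dB; L_B = 98.9 − 20·log₁₀(6.4) = 82.776 dB.
Combined: 10·log₁₀(10^(74.435/10)+10^(82.776/10)) = 83.37 dB SPL.

83.37 dB SPL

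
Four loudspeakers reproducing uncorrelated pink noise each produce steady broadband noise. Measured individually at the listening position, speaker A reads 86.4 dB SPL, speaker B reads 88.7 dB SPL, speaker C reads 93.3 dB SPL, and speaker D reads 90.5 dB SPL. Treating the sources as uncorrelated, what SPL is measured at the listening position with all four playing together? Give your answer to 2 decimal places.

96.47 dB SPL

Incoherent sources sum as intensities:
L_total = 10·log₁₀(10^(86.4/10) + 10^(88.7/10) + 10^(93.3/10) + 10^(90.5/10)) = 10·log₁₀(4438000000) = 96.47 dB SPL.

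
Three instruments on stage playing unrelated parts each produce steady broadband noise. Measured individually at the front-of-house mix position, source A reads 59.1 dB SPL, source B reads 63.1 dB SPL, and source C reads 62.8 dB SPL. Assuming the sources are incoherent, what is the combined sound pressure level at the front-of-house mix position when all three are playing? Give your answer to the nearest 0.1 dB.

66.8 dB SPL

Uncorrelated sources add in intensity (power), not in dB.
L_total = 10·log₁₀(10^(59.1/10) + 10^(63.1/10) + 10^(62.8/10)) = 10·log₁₀(4760000) = 66.8 dB SPL.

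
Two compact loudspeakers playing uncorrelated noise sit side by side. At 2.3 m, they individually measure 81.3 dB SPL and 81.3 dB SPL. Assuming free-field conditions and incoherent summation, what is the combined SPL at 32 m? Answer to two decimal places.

61.44 dB SPL

Combined at 2.3 m: 10·log₁₀(10^(81.3/10)+10^(81.3/10)) = 84.310 dB SPL.
Then apply −20·log₁₀(32/2.3) = -22.868 dB → 61.44 dB SPL.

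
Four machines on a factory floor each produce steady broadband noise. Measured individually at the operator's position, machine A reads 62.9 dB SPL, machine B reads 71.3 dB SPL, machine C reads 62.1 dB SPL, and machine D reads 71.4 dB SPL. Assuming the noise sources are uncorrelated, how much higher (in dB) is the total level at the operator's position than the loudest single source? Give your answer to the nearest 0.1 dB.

Incoherent sources sum as intensities:
L_total = 10·log₁₀(10^(62.9/10) + 10^(71.3/10) + 10^(62.1/10) + 10^(71.4/10)) = 74.89 dB SPL.
Excess over the loudest (71.4 dB): 74.89 − 71.4 = 3.5 dB.

3.5 dB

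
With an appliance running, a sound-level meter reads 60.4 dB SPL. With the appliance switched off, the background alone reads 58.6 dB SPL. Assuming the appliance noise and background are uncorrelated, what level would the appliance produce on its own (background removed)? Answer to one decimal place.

Remove the background by subtracting linear intensities:
L_src = 10·log₁₀(10^(60.4/10) − 10^(58.6/10)) = 10·log₁₀(372000) = 55.7 dB SPL.

55.7 dB SPL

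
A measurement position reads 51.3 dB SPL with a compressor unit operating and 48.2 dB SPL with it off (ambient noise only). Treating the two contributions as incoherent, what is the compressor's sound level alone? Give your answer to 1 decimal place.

Subtract intensities: L_src = 10·log₁₀(10^(L_total/10) − 10^(L_bg/10)).
L_src = 10·log₁₀(10^(51.3/10) − 10^(48.2/10)) = 10·log₁₀(68830) = 48.4 dB SPL.

48.4 dB SPL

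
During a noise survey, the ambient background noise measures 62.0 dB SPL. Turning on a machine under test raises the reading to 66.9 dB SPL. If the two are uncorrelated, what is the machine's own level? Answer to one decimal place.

Subtract intensities: L_src = 10·log₁₀(10^(L_total/10) − 10^(L_bg/10)).
L_src = 10·log₁₀(10^(66.9/10) − 10^(62.0/10)) = 10·log₁₀(3313000) = 65.2 dB SPL.

65.2 dB SPL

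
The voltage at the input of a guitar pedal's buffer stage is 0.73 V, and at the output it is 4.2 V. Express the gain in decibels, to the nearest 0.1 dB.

Voltage is an amplitude quantity, so gain = 20·log₁₀(V_out/V_in).
20·log₁₀(4.2/0.73) = 20·log₁₀(5.753) = 15.2 dB.

15.2 dB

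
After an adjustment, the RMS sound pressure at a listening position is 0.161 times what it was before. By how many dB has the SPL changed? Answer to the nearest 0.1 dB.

Sound pressure is an amplitude quantity: ΔL = 20·log₁₀(p₂/p₁).
20·log₁₀(0.161) = -15.9 dB.

-15.9 dB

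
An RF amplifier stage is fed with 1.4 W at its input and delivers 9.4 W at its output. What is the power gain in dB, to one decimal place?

For a power ratio, dB = 10·log₁₀(P₂/P₁).
10·log₁₀(9.4/1.4) = 10·log₁₀(6.714) = 8.3 dB.

8.3 dB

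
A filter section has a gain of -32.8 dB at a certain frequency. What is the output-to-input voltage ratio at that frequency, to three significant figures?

Voltage ratio = 10^(dB/20).
10^(-32.8/20) = 10^(-1.640) = 0.0229.

0.0229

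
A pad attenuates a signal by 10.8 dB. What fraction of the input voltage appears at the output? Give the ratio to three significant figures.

0.288

Voltage ratio = 10^(dB/20).
10^(-10.8/20) = 10^(-0.5400) = 0.288.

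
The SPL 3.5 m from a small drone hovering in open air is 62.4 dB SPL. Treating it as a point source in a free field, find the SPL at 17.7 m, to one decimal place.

48.3 dB SPL

Free-field point source: level drops by 20·log₁₀ of the distance ratio.
ΔL = −20·log₁₀(17.7/3.5) = -14.08 dB, so L₂ = 62.4 + (-14.08) = 48.3 dB SPL.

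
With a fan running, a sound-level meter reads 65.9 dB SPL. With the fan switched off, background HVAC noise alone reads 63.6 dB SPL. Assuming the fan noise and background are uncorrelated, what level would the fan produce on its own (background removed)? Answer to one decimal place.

Subtract intensities: L_src = 10·log₁₀(10^(L_total/10) − 10^(L_bg/10)).
L_src = 10·log₁₀(10^(65.9/10) − 10^(63.6/10)) = 10·log₁₀(1600000) = 62.0 dB SPL.

62.0 dB SPL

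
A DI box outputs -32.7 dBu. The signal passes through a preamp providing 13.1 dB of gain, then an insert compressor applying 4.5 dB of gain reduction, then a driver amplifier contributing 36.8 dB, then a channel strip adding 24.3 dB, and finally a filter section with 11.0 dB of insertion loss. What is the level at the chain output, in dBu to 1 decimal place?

In dB, series stages simply add:
-32.7 + 13.1 − 4.5 + 36.8 + 24.3 − 11.0 = +26.0 dBu.

+26.0 dBu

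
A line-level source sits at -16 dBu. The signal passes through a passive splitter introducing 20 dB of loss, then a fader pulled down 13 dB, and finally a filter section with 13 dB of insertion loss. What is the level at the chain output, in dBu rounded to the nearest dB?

-62 dBu

Cascaded gains and losses add directly in dB.
-16 − 20 − 13 − 13 = -62 dBu.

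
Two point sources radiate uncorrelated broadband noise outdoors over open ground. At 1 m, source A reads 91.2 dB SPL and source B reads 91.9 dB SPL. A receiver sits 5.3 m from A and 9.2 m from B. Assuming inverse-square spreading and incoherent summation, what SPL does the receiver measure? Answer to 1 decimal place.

At the listener: L_A = 91.2 − 20·log₁₀(5.3) = 76.71 dB; L_B = 91.9 − 20·log₁₀(9.2) = 72.62 dB.
Combined: 10·log₁₀(10^(76.71/10)+10^(72.62/10)) = 78.1 dB SPL.

78.1 dB SPL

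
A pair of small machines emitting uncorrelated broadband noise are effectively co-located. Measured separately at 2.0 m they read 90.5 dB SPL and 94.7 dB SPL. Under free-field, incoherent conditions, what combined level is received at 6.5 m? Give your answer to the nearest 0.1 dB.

Combined at 2.0 m: 10·log₁₀(10^(90.5/10)+10^(94.7/10)) = 96.10 dB SPL.
Then apply −20·log₁₀(6.5/2.0) = -10.24 dB → 85.9 dB SPL.

85.9 dB SPL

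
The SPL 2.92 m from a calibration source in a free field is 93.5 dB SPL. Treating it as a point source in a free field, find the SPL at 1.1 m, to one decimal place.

102.0 dB SPL

Free-field point source: level drops by 20·log₁₀ of the distance ratio.
ΔL = −20·log₁₀(1.1/2.92) = 8.48 dB, so L₂ = 93.5 + (8.48) = 102.0 dB SPL.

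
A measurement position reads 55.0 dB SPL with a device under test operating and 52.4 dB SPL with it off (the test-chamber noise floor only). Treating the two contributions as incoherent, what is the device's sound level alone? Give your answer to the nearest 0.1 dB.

51.5 dB SPL

Subtract intensities: L_src = 10·log₁₀(10^(L_total/10) − 10^(L_bg/10)).
L_src = 10·log₁₀(10^(55.0/10) − 10^(52.4/10)) = 10·log₁₀(142400) = 51.5 dB SPL.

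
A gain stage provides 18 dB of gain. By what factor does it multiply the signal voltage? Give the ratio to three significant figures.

7.94

Voltage ratio = 10^(dB/20).
10^(18/20) = 10^(0.9000) = 7.94.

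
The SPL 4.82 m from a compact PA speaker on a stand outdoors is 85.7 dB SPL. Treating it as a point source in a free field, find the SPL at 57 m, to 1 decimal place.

For a point source in a free field, ΔL = −20·log₁₀(d₂/d₁).
ΔL = −20·log₁₀(57/4.82) = -21.46 dB, so L₂ = 85.7 + (-21.46) = 64.2 dB SPL.

64.2 dB SPL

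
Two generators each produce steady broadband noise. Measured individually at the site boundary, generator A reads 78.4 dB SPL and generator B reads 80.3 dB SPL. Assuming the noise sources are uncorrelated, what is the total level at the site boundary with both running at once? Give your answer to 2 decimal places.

Uncorrelated sources add in intensity (power), not in dB.
L_total = 10·log₁₀(10^(78.4/10) + 10^(80.3/10)) = 10·log₁₀(176300000) = 82.46 dB SPL.

82.46 dB SPL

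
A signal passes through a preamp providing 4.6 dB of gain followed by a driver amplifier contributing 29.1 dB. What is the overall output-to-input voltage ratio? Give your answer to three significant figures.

Net gain = 4.6 + 29.1 = 33.7 dB.
Voltage ratio = 10^(33.7/20) = 48.4.

48.4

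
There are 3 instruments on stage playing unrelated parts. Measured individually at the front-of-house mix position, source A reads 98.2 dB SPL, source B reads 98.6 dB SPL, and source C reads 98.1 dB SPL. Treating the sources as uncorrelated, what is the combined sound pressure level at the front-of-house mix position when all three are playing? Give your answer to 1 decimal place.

Add the sources as powers (linear), then convert back to dB:
L_total = 10·log₁₀(10^(98.2/10) + 10^(98.6/10) + 10^(98.1/10)) = 10·log₁₀(20308000000) = 103.1 dB SPL.

103.1 dB SPL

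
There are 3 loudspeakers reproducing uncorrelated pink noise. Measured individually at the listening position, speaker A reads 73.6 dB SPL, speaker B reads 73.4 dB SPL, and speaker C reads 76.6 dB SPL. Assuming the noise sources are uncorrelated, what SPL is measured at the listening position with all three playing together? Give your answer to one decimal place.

79.6 dB SPL

Add the sources as powers (linear), then convert back to dB:
L_total = 10·log₁₀(10^(73.6/10) + 10^(73.4/10) + 10^(76.6/10)) = 10·log₁₀(90500000) = 79.6 dB SPL.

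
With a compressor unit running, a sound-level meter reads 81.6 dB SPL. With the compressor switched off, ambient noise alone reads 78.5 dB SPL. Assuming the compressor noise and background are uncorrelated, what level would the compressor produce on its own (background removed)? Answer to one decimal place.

78.7 dB SPL

Background correction is a power subtraction:
L_src = 10·log₁₀(10^(81.6/10) − 10^(78.5/10)) = 10·log₁₀(73750000) = 78.7 dB SPL.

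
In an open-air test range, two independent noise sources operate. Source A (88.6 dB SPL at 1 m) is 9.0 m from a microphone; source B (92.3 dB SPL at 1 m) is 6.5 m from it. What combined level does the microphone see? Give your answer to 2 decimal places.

At the listener: L_A = 88.6 − 20·log₁₀(9.0) = 69.515 dB; L_B = 92.3 − 20·log₁₀(6.5) = 76.042 dB.
Combined: 10·log₁₀(10^(69.515/10)+10^(76.042/10)) = 76.91 dB SPL.

76.91 dB SPL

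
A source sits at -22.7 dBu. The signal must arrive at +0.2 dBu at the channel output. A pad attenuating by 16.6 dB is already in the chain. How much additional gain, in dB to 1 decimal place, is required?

The required make-up gain is the shortfall in the dB sum.
G = +0.2 − (-22.7) + 16.6 = 39.5 dB.

39.5 dB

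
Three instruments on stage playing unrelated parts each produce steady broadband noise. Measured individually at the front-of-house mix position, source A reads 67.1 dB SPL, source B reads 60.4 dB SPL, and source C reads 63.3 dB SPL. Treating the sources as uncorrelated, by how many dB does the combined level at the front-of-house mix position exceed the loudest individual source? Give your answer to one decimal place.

2.1 dB

Add the sources as powers (linear), then convert back to dB:
L_total = 10·log₁₀(10^(67.1/10) + 10^(60.4/10) + 10^(63.3/10)) = 69.22 dB SPL.
Excess over the loudest (67.1 dB): 69.22 − 67.1 = 2.1 dB.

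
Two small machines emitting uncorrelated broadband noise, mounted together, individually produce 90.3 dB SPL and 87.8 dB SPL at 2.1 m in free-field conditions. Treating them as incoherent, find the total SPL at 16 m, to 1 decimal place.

74.6 dB SPL

Combined at 2.1 m: 10·log₁₀(10^(90.3/10)+10^(87.8/10)) = 92.24 dB SPL.
Then apply −20·log₁₀(16/2.1) = -17.64 dB → 74.6 dB SPL.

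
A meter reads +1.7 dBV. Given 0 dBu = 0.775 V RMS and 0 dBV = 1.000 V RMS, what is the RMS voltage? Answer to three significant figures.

1.22 V

V = 1.000 V × 10^(+1.7/20).
= 1.000 × 1.216 = 1.22 V.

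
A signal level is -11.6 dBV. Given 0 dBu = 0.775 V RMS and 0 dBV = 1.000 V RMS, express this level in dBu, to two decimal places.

-9.39 dBu

The offset between the scales is 20·log₁₀(0.775/1.000) = −2.214 dB.
So dBu = -11.6 + 2.214 = -9.39 dBu.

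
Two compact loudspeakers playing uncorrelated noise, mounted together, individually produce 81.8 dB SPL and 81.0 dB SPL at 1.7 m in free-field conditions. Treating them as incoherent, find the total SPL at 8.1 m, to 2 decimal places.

70.87 dB SPL

Combined at 1.7 m: 10·log₁₀(10^(81.8/10)+10^(81.0/10)) = 84.429 dB SPL.
Then apply −20·log₁₀(8.1/1.7) = -13.561 dB → 70.87 dB SPL.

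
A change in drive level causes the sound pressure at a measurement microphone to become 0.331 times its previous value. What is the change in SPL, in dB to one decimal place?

-9.6 dB

Sound pressure is an amplitude quantity: ΔL = 20·log₁₀(p₂/p₁).
20·log₁₀(0.331) = -9.6 dB.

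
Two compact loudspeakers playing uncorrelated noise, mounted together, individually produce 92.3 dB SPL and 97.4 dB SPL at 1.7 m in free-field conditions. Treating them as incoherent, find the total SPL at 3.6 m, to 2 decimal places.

92.05 dB SPL

Combined at 1.7 m: 10·log₁₀(10^(92.3/10)+10^(97.4/10)) = 98.569 dB SPL.
Then apply −20·log₁₀(3.6/1.7) = -6.517 dB → 92.05 dB SPL.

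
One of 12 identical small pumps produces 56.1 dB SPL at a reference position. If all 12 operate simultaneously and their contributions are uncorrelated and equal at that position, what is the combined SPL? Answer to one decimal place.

12 equal incoherent sources raise the level by 10·log₁₀(12) = 10.79 dB.
L_total = 56.1 + 10.79 = 66.9 dB SPL.

66.9 dB SPL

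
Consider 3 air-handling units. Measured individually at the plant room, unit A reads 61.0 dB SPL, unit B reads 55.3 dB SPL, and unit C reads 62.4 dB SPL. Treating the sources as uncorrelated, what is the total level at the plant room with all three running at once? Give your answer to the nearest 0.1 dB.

65.2 dB SPL

Add the sources as powers (linear), then convert back to dB:
L_total = 10·log₁₀(10^(61.0/10) + 10^(55.3/10) + 10^(62.4/10)) = 10·log₁₀(3336000) = 65.2 dB SPL.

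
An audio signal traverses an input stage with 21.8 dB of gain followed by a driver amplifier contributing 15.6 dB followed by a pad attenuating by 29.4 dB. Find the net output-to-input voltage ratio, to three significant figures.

2.51

Net gain = 21.8 + 15.6 + (−29.4) = 8.0 dB.
Voltage ratio = 10^(8.0/20) = 2.51.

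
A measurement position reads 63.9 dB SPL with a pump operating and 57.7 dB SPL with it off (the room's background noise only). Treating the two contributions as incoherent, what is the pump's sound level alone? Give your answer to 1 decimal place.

Subtract intensities: L_src = 10·log₁₀(10^(L_total/10) − 10^(L_bg/10)).
L_src = 10·log₁₀(10^(63.9/10) − 10^(57.7/10)) = 10·log₁₀(1866000) = 62.7 dB SPL.

62.7 dB SPL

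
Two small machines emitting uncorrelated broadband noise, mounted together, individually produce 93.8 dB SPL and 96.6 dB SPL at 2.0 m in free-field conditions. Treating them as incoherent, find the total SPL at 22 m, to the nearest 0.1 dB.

77.6 dB SPL

Combined at 2.0 m: 10·log₁₀(10^(93.8/10)+10^(96.6/10)) = 98.43 dB SPL.
Then apply −20·log₁₀(22/2.0) = -20.83 dB → 77.6 dB SPL.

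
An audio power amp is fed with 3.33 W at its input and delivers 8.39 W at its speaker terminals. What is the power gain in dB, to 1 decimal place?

4.0 dB

Power is a power quantity, so gain = 10·log₁₀(P_out/P_in).
10·log₁₀(8.39/3.33) = 10·log₁₀(2.520) = 4.0 dB.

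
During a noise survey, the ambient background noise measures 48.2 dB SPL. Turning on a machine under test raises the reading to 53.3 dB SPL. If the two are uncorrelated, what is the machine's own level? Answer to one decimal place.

51.7 dB SPL

Background correction is a power subtraction:
L_src = 10·log₁₀(10^(53.3/10) − 10^(48.2/10)) = 10·log₁₀(147700) = 51.7 dB SPL.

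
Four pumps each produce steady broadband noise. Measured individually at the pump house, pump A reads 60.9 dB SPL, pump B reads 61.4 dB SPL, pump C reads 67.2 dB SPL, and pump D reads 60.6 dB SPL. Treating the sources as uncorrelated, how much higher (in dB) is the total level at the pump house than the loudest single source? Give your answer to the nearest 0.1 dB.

Incoherent sources sum as intensities:
L_total = 10·log₁₀(10^(60.9/10) + 10^(61.4/10) + 10^(67.2/10) + 10^(60.6/10)) = 69.55 dB SPL.
Excess over the loudest (67.2 dB): 69.55 − 67.2 = 2.3 dB.

2.3 dB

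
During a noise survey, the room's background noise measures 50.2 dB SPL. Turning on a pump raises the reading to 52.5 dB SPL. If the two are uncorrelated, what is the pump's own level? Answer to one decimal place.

Background correction is a power subtraction:
L_src = 10·log₁₀(10^(52.5/10) − 10^(50.2/10)) = 10·log₁₀(73120) = 48.6 dB SPL.

48.6 dB SPL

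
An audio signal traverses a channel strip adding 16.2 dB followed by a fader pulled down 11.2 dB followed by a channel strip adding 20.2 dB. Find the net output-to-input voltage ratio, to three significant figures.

Net gain = 16.2 + (−11.2) + 20.2 = 25.2 dB.
Voltage ratio = 10^(25.2/20) = 18.2.

18.2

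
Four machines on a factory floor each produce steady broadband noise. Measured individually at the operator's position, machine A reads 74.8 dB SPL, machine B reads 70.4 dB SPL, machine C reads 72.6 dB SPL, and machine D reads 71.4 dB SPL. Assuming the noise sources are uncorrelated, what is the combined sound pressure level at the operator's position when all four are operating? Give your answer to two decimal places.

78.64 dB SPL

Uncorrelated sources add in intensity (power), not in dB.
L_total = 10·log₁₀(10^(74.8/10) + 10^(70.4/10) + 10^(72.6/10) + 10^(71.4/10)) = 10·log₁₀(73170000) = 78.64 dB SPL.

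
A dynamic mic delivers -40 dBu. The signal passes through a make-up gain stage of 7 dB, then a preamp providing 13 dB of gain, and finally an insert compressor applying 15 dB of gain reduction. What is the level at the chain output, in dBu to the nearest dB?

-35 dBu

Cascaded gains and losses add directly in dB.
-40 + 7 + 13 − 15 = -35 dBu.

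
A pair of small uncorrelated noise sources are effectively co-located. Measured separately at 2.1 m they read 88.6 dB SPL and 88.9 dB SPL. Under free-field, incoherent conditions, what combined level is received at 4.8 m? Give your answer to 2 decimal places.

84.58 dB SPL

Combined at 2.1 m: 10·log₁₀(10^(88.6/10)+10^(88.9/10)) = 91.763 dB SPL.
Then apply −20·log₁₀(4.8/2.1) = -7.180 dB → 84.58 dB SPL.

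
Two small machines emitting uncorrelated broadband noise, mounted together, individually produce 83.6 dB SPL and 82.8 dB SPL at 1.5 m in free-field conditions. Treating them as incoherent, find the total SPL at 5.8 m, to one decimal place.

74.5 dB SPL

Combined at 1.5 m: 10·log₁₀(10^(83.6/10)+10^(82.8/10)) = 86.23 dB SPL.
Then apply −20·log₁₀(5.8/1.5) = -11.75 dB → 74.5 dB SPL.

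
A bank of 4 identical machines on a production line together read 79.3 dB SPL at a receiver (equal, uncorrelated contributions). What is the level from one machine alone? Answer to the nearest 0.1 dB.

73.3 dB SPL

4 equal incoherent sources add 10·log₁₀(4) = 6.02 dB over one source.
L_one = 79.3 − 6.02 = 73.3 dB SPL.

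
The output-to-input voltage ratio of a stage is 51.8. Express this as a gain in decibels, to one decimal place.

For a voltage ratio, dB = 20·log₁₀(V₂/V₁).
20·log₁₀(51.8) = 34.3 dB.

34.3 dB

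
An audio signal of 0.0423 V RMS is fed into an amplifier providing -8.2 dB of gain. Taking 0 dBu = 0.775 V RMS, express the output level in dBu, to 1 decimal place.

Input level: 20·log₁₀(0.0423/0.775) = -25.26 dBu.
Output: -25.26 − 8.2 = -33.5 dBu.

-33.5 dBu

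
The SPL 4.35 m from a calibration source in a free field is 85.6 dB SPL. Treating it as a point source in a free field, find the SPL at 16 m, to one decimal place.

74.3 dB SPL

Inverse-square spreading gives ΔL = −20·log₁₀(d₂/d₁).
ΔL = −20·log₁₀(16/4.35) = -11.31 dB, so L₂ = 85.6 + (-11.31) = 74.3 dB SPL.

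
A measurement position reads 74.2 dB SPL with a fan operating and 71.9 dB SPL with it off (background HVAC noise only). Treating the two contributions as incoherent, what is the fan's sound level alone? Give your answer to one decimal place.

Background correction is a power subtraction:
L_src = 10·log₁₀(10^(74.2/10) − 10^(71.9/10)) = 10·log₁₀(10810000) = 70.3 dB SPL.

70.3 dB SPL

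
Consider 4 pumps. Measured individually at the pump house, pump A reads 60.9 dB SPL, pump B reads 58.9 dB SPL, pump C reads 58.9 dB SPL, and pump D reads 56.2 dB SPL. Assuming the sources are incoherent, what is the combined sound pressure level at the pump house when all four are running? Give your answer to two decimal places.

Add the sources as powers (linear), then convert back to dB:
L_total = 10·log₁₀(10^(60.9/10) + 10^(58.9/10) + 10^(58.9/10) + 10^(56.2/10)) = 10·log₁₀(3200000) = 65.05 dB SPL.

65.05 dB SPL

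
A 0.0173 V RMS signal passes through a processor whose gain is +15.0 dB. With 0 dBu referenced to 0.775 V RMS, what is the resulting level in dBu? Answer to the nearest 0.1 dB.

-18.0 dBu

Input level: 20·log₁₀(0.0173/0.775) = -33.03 dBu.
Output: -33.03 + 15.0 = -18.0 dBu.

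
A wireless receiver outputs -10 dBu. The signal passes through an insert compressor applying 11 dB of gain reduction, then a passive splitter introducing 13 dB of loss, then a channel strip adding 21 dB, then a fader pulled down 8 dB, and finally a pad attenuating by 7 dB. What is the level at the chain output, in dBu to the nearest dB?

-28 dBu

Gain stages sum in dB:
-10 − 11 − 13 + 21 − 8 − 7 = -28 dBu.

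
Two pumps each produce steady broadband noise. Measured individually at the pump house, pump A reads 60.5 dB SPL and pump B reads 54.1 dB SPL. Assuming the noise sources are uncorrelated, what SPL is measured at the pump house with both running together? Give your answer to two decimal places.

Add the sources as powers (linear), then convert back to dB:
L_total = 10·log₁₀(10^(60.5/10) + 10^(54.1/10)) = 10·log₁₀(1379000) = 61.40 dB SPL.

61.40 dB SPL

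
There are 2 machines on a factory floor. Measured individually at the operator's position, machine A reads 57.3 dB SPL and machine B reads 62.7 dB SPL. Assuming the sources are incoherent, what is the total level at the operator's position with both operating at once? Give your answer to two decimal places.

63.80 dB SPL

Uncorrelated sources add in intensity (power), not in dB.
L_total = 10·log₁₀(10^(57.3/10) + 10^(62.7/10)) = 10·log₁₀(2399000) = 63.80 dB SPL.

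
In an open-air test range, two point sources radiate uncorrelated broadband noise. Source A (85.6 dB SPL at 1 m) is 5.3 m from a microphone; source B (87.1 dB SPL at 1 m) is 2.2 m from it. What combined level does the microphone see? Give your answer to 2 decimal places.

80.75 dB SPL

At the listener: L_A = 85.6 − 20·log₁₀(5.3) = 71.114 dB; L_B = 87.1 − 20·log₁₀(2.2) = 80.252 dB.
Combined: 10·log₁₀(10^(71.114/10)+10^(80.252/10)) = 80.75 dB SPL.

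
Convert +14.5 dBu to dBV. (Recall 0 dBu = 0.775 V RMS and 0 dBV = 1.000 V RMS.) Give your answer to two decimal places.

The offset between the scales is 20·log₁₀(0.775/1.000) = −2.214 dB.
So dBV = +14.5 − 2.214 = +12.29 dBV.

+12.29 dBV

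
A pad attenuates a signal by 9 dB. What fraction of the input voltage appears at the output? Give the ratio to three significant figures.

Voltage ratio = 10^(dB/20).
10^(-9/20) = 10^(-0.4500) = 0.355.

0.355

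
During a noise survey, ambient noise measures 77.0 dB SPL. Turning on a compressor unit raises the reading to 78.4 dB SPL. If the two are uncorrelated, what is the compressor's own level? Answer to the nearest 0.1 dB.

Remove the background by subtracting linear intensities:
L_src = 10·log₁₀(10^(78.4/10) − 10^(77.0/10)) = 10·log₁₀(19060000) = 72.8 dB SPL.

72.8 dB SPL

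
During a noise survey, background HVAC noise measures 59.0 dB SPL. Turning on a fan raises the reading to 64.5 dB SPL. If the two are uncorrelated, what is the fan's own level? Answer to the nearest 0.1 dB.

Remove the background by subtracting linear intensities:
L_src = 10·log₁₀(10^(64.5/10) − 10^(59.0/10)) = 10·log₁₀(2024000) = 63.1 dB SPL.

63.1 dB SPL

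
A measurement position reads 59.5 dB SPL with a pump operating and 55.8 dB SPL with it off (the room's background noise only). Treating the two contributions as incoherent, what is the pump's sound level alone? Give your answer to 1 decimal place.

Remove the background by subtracting linear intensities:
L_src = 10·log₁₀(10^(59.5/10) − 10^(55.8/10)) = 10·log₁₀(511100) = 57.1 dB SPL.

57.1 dB SPL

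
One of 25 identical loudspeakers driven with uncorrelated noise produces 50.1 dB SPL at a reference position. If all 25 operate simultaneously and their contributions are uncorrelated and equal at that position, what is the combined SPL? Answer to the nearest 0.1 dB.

64.1 dB SPL

25 equal incoherent sources raise the level by 10·log₁₀(25) = 13.98 dB.
L_total = 50.1 + 13.98 = 64.1 dB SPL.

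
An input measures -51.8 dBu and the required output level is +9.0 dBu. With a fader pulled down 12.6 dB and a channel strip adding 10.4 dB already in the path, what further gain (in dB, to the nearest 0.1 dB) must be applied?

63.0 dB

The required make-up gain is the shortfall in the dB sum.
G = +9.0 − (-51.8) + 12.6 − 10.4 = 63.0 dB.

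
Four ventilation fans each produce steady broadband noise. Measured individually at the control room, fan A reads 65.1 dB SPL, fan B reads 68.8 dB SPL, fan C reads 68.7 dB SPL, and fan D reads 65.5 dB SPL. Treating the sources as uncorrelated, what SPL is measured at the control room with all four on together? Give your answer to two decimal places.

Incoherent sources sum as intensities:
L_total = 10·log₁₀(10^(65.1/10) + 10^(68.8/10) + 10^(68.7/10) + 10^(65.5/10)) = 10·log₁₀(21780000) = 73.38 dB SPL.

73.38 dB SPL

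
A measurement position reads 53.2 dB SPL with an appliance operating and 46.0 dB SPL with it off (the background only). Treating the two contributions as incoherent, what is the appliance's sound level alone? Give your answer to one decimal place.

52.3 dB SPL

Background correction is a power subtraction:
L_src = 10·log₁₀(10^(53.2/10) − 10^(46.0/10)) = 10·log₁₀(169100) = 52.3 dB SPL.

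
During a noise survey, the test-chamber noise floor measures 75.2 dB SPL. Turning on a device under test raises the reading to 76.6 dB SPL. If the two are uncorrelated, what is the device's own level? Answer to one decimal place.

71.0 dB SPL

Subtract intensities: L_src = 10·log₁₀(10^(L_total/10) − 10^(L_bg/10)).
L_src = 10·log₁₀(10^(76.6/10) − 10^(75.2/10)) = 10·log₁₀(12600000) = 71.0 dB SPL.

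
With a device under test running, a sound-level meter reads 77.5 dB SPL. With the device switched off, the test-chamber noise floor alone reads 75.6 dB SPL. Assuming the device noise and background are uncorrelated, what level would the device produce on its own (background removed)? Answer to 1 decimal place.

73.0 dB SPL

Remove the background by subtracting linear intensities:
L_src = 10·log₁₀(10^(77.5/10) − 10^(75.6/10)) = 10·log₁₀(19930000) = 73.0 dB SPL.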